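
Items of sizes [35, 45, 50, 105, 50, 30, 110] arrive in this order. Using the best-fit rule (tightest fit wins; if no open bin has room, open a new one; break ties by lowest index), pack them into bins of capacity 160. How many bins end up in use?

3

  35 → bin 1 (new)  [load 35/160]
  45 → bin 1  [load 80/160]
  50 → bin 1  [load 130/160]
  105 → bin 2 (new)  [load 105/160]
  50 → bin 2  [load 155/160]
  30 → bin 1  [load 160/160]
  110 → bin 3 (new)  [load 110/160]
3 bins opened.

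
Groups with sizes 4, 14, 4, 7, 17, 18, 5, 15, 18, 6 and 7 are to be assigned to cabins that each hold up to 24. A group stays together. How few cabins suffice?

5

Total = 18 + 18 + 17 + 15 + 14 + 7 + 7 + 6 + 5 + 4 + 4 = 115.
Lower bound: ⌈115/24⌉ = 5 cabins.
A packing using 5 cabins:
  cabin 1: 18 + 6 = 24
  cabin 2: 18 + 5 = 23
  cabin 3: 17 + 7 = 24
  cabin 4: 15 + 7 = 22
  cabin 5: 14 + 4 + 4 = 22
This matches the lower bound, so 5 is optimal.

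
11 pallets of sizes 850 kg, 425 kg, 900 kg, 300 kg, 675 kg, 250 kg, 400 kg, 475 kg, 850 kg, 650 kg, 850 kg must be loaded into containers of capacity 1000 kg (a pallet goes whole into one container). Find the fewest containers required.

8

Total = 900 + 850 + 850 + 850 + 675 + 650 + 475 + 425 + 400 + 300 + 250 = 6625 kg.
Lower bound: ⌈6625/1000⌉ = 7 containers.
A packing using 8 containers:
  container 1: 900 = 900
  container 2: 850 = 850
  container 3: 850 = 850
  container 4: 850 = 850
  container 5: 675 + 300 = 975
  container 6: 650 + 250 = 900
  container 7: 475 + 425 = 900
  container 8: 400 = 400
No arrangement into 7 containers stays within capacity, so 8 is optimal.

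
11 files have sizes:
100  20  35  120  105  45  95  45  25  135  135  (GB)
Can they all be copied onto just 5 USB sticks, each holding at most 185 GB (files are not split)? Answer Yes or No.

No

Total = 860 GB; ⌈860/185⌉ = 5.
6 files each exceed half the capacity and cannot share a USB stick, forcing at least 6 USB sticks.
At least 6 USB sticks are required, but only 5 are allowed.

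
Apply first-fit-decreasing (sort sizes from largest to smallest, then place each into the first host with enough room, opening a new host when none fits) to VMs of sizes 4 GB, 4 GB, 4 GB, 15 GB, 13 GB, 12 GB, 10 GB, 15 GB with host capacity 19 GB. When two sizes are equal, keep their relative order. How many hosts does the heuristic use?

Sorted descending: 15, 15, 13, 12, 10, 4, 4, 4.
  15 → host 1 (new)  [load 15/19]
  15 → host 2 (new)  [load 15/19]
  13 → host 3 (new)  [load 13/19]
  12 → host 4 (new)  [load 12/19]
  10 → host 5 (new)  [load 10/19]
  4 → host 1  [load 19/19]
  4 → host 2  [load 19/19]
  4 → host 3  [load 17/19]
5 hosts opened.

5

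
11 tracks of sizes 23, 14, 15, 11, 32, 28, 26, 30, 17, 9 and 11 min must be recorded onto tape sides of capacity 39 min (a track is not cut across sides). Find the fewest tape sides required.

Total = 32 + 30 + 28 + 26 + 23 + 17 + 15 + 14 + 11 + 11 + 9 = 216 min.
Lower bound: ⌈216/39⌉ = 6 tape sides.
A packing using 6 tape sides:
  side 1: 32 = 32
  side 2: 30 + 9 = 39
  side 3: 28 + 11 = 39
  side 4: 26 + 11 = 37
  side 5: 23 + 15 = 38
  side 6: 17 + 14 = 31
This matches the lower bound, so 6 is optimal.

6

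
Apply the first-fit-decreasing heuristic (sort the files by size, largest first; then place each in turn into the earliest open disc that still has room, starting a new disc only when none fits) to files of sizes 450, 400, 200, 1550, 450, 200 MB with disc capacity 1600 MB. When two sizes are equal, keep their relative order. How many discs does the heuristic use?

Sorted descending: 1550, 450, 450, 400, 200, 200.
  1550 → disc 1 (new)  [load 1550/1600]
  450 → disc 2 (new)  [load 450/1600]
  450 → disc 2  [load 900/1600]
  400 → disc 2  [load 1300/1600]
  200 → disc 2  [load 1500/1600]
  200 → disc 3 (new)  [load 200/1600]
3 discs opened.

3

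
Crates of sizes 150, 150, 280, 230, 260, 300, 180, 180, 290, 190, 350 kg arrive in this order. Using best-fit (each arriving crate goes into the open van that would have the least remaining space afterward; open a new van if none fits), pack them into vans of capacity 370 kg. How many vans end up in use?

9

  150 → van 1 (new)  [load 150/370]
  150 → van 1  [load 300/370]
  280 → van 2 (new)  [load 280/370]
  230 → van 3 (new)  [load 230/370]
  260 → van 4 (new)  [load 260/370]
  300 → van 5 (new)  [load 300/370]
  180 → van 6 (new)  [load 180/370]
  180 → van 6  [load 360/370]
  290 → van 7 (new)  [load 290/370]
  190 → van 8 (new)  [load 190/370]
  350 → van 9 (new)  [load 350/370]
9 vans opened.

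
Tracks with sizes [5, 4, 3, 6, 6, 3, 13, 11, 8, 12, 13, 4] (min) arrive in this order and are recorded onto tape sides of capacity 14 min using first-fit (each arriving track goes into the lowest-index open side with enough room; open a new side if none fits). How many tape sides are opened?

7

  5 → side 1 (new)  [load 5/14]
  4 → side 1  [load 9/14]
  3 → side 1  [load 12/14]
  6 → side 2 (new)  [load 6/14]
  6 → side 2  [load 12/14]
  3 → side 3 (new)  [load 3/14]
  13 → side 4 (new)  [load 13/14]
  11 → side 3  [load 14/14]
  8 → side 5 (new)  [load 8/14]
  12 → side 6 (new)  [load 12/14]
  13 → side 7 (new)  [load 13/14]
  4 → side 5  [load 12/14]
7 tape sides opened.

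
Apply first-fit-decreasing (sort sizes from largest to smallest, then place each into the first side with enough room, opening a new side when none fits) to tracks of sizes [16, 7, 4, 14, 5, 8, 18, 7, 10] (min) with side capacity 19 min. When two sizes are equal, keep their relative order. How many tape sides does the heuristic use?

Sorted descending: 18, 16, 14, 10, 8, 7, 7, 5, 4.
  18 → side 1 (new)  [load 18/19]
  16 → side 2 (new)  [load 16/19]
  14 → side 3 (new)  [load 14/19]
  10 → side 4 (new)  [load 10/19]
  8 → side 4  [load 18/19]
  7 → side 5 (new)  [load 7/19]
  7 → side 5  [load 14/19]
  5 → side 3  [load 19/19]
  4 → side 5  [load 18/19]
5 tape sides opened.

5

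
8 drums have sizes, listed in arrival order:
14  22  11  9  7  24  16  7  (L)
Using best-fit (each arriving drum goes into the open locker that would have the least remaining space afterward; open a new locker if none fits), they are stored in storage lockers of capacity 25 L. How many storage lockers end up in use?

  14 → locker 1 (new)  [load 14/25]
  22 → locker 2 (new)  [load 22/25]
  11 → locker 1  [load 25/25]
  9 → locker 3 (new)  [load 9/25]
  7 → locker 3  [load 16/25]
  24 → locker 4 (new)  [load 24/25]
  16 → locker 5 (new)  [load 16/25]
  7 → locker 3  [load 23/25]
5 storage lockers opened.

5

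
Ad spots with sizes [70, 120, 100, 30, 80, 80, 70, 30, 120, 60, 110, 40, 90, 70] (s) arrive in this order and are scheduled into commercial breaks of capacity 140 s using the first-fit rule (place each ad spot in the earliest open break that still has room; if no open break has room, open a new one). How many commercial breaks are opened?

  70 → break 1 (new)  [load 70/140]
  120 → break 2 (new)  [load 120/140]
  100 → break 3 (new)  [load 100/140]
  30 → break 1  [load 100/140]
  80 → break 4 (new)  [load 80/140]
  80 → break 5 (new)  [load 80/140]
  70 → break 6 (new)  [load 70/140]
  30 → break 1  [load 130/140]
  120 → break 7 (new)  [load 120/140]
  60 → break 4  [load 140/140]
  110 → break 8 (new)  [load 110/140]
  40 → break 3  [load 140/140]
  90 → break 9 (new)  [load 90/140]
  70 → break 6  [load 140/140]
9 commercial breaks opened.

9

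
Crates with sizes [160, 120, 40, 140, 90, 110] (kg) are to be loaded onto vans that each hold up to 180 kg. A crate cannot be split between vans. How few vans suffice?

Total = 160 + 140 + 120 + 110 + 90 + 40 = 660 kg.
Lower bound: ⌈660/180⌉ = 4 vans.
A packing using 5 vans:
  van 1: 160 = 160
  van 2: 140 + 40 = 180
  van 3: 120 = 120
  van 4: 110 = 110
  van 5: 90 = 90
No arrangement into 4 vans stays within capacity, so 5 is optimal.

5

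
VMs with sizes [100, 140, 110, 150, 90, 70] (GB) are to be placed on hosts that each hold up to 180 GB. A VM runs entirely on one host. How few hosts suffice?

5

Total = 150 + 140 + 110 + 100 + 90 + 70 = 660 GB.
Lower bound: ⌈660/180⌉ = 4 hosts.
A packing using 5 hosts:
  host 1: 150 = 150
  host 2: 140 = 140
  host 3: 110 + 70 = 180
  host 4: 100 = 100
  host 5: 90 = 90
No arrangement into 4 hosts stays within capacity, so 5 is optimal.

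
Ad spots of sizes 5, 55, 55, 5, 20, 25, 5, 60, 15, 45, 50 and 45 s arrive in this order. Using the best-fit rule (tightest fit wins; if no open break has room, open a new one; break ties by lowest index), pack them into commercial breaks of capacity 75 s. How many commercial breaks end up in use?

  5 → break 1 (new)  [load 5/75]
  55 → break 1  [load 60/75]
  55 → break 2 (new)  [load 55/75]
  5 → break 1  [load 65/75]
  20 → break 2  [load 75/75]
  25 → break 3 (new)  [load 25/75]
  5 → break 1  [load 70/75]
  60 → break 4 (new)  [load 60/75]
  15 → break 4  [load 75/75]
  45 → break 3  [load 70/75]
  50 → break 5 (new)  [load 50/75]
  45 → break 6 (new)  [load 45/75]
6 commercial breaks opened.

6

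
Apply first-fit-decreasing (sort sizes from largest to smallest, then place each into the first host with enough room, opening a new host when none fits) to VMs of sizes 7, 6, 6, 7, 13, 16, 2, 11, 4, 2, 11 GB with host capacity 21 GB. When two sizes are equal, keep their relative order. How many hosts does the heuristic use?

5

Sorted descending: 16, 13, 11, 11, 7, 7, 6, 6, 4, 2, 2.
  16 → host 1 (new)  [load 16/21]
  13 → host 2 (new)  [load 13/21]
  11 → host 3 (new)  [load 11/21]
  11 → host 4 (new)  [load 11/21]
  7 → host 2  [load 20/21]
  7 → host 3  [load 18/21]
  6 → host 4  [load 17/21]
  6 → host 5 (new)  [load 6/21]
  4 → host 1  [load 20/21]
  2 → host 3  [load 20/21]
  2 → host 4  [load 19/21]
5 hosts opened.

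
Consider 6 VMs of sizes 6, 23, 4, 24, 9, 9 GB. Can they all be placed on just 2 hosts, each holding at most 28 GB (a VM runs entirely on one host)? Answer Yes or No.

No

Total = 75 GB; ⌈75/28⌉ = 3.
At least 3 hosts are required, but only 2 are allowed.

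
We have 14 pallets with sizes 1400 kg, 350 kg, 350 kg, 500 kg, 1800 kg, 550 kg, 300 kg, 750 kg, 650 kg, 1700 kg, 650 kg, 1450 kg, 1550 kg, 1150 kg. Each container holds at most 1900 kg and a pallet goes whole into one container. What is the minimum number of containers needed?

8

Total = 1800 + 1700 + 1550 + 1450 + 1400 + 1150 + 750 + 650 + 650 + 550 + 500 + 350 + 350 + 300 = 13150 kg.
Lower bound: ⌈13150/1900⌉ = 7 containers.
A packing using 8 containers:
  container 1: 1800 = 1800
  container 2: 1700 = 1700
  container 3: 1550 + 350 = 1900
  container 4: 1450 + 350 = 1800
  container 5: 1400 + 500 = 1900
  container 6: 1150 + 750 = 1900
  container 7: 650 + 650 + 550 = 1850
  container 8: 300 = 300
No arrangement into 7 containers stays within capacity, so 8 is optimal.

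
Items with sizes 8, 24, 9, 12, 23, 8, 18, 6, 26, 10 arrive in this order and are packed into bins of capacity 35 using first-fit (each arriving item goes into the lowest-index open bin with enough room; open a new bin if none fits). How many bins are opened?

  8 → bin 1 (new)  [load 8/35]
  24 → bin 1  [load 32/35]
  9 → bin 2 (new)  [load 9/35]
  12 → bin 2  [load 21/35]
  23 → bin 3 (new)  [load 23/35]
  8 → bin 2  [load 29/35]
  18 → bin 4 (new)  [load 18/35]
  6 → bin 2  [load 35/35]
  26 → bin 5 (new)  [load 26/35]
  10 → bin 3  [load 33/35]
5 bins opened.

5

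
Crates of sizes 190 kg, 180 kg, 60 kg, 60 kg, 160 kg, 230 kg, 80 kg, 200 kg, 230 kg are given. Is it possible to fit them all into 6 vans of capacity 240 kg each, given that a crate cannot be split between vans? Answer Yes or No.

Total = 1390 kg; ⌈1390/240⌉ = 6.
The bound of 6 does not rule out 6, but exhaustive search shows no assignment into 6 vans of capacity 240 kg exists — the minimum is 7.

No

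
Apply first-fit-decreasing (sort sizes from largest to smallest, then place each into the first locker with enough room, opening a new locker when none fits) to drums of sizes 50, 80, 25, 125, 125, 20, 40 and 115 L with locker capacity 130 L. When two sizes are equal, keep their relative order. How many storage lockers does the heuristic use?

5

Sorted descending: 125, 125, 115, 80, 50, 40, 25, 20.
  125 → locker 1 (new)  [load 125/130]
  125 → locker 2 (new)  [load 125/130]
  115 → locker 3 (new)  [load 115/130]
  80 → locker 4 (new)  [load 80/130]
  50 → locker 4  [load 130/130]
  40 → locker 5 (new)  [load 40/130]
  25 → locker 5  [load 65/130]
  20 → locker 5  [load 85/130]
5 storage lockers opened.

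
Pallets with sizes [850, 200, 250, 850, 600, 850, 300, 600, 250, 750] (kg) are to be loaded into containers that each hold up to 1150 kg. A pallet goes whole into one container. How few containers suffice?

Total = 850 + 850 + 850 + 750 + 600 + 600 + 300 + 250 + 250 + 200 = 5500 kg.
Lower bound: ⌈5500/1150⌉ = 5 containers.
Also, 6 pallets each exceed 575 kg, and no two of those can share a container, so at least 6 containers are needed.
A packing using 6 containers:
  container 1: 850 + 300 = 1150
  container 2: 850 + 250 = 1100
  container 3: 850 + 250 = 1100
  container 4: 750 + 200 = 950
  container 5: 600 = 600
  container 6: 600 = 600
This matches the lower bound, so 6 is optimal.

6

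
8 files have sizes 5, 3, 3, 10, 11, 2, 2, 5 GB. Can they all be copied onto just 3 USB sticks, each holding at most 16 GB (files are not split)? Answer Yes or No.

Yes

A valid assignment using 3 USB sticks:
  USB stick 1: 11 + 5 = 16
  USB stick 2: 10 + 5 = 15
  USB stick 3: 3 + 3 + 2 + 2 = 10
Every load is within 16 GB, so 3 USB sticks suffice.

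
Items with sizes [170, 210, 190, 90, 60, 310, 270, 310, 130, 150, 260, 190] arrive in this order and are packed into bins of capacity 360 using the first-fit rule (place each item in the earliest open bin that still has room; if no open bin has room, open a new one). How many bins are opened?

  170 → bin 1 (new)  [load 170/360]
  210 → bin 2 (new)  [load 210/360]
  190 → bin 1  [load 360/360]
  90 → bin 2  [load 300/360]
  60 → bin 2  [load 360/360]
  310 → bin 3 (new)  [load 310/360]
  270 → bin 4 (new)  [load 270/360]
  310 → bin 5 (new)  [load 310/360]
  130 → bin 6 (new)  [load 130/360]
  150 → bin 6  [load 280/360]
  260 → bin 7 (new)  [load 260/360]
  190 → bin 8 (new)  [load 190/360]
8 bins opened.

8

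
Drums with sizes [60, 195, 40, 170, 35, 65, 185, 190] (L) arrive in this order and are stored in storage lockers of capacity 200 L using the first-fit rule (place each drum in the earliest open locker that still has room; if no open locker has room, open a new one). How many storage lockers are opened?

5

  60 → locker 1 (new)  [load 60/200]
  195 → locker 2 (new)  [load 195/200]
  40 → locker 1  [load 100/200]
  170 → locker 3 (new)  [load 170/200]
  35 → locker 1  [load 135/200]
  65 → locker 1  [load 200/200]
  185 → locker 4 (new)  [load 185/200]
  190 → locker 5 (new)  [load 190/200]
5 storage lockers opened.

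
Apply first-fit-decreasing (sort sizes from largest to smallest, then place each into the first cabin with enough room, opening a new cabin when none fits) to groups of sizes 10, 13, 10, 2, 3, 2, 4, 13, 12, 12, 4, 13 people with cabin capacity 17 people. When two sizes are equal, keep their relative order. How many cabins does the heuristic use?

Sorted descending: 13, 13, 13, 12, 12, 10, 10, 4, 4, 3, 2, 2.
  13 → cabin 1 (new)  [load 13/17]
  13 → cabin 2 (new)  [load 13/17]
  13 → cabin 3 (new)  [load 13/17]
  12 → cabin 4 (new)  [load 12/17]
  12 → cabin 5 (new)  [load 12/17]
  10 → cabin 6 (new)  [load 10/17]
  10 → cabin 7 (new)  [load 10/17]
  4 → cabin 1  [load 17/17]
  4 → cabin 2  [load 17/17]
  3 → cabin 3  [load 16/17]
  2 → cabin 4  [load 14/17]
  2 → cabin 4  [load 16/17]
7 cabins opened.

7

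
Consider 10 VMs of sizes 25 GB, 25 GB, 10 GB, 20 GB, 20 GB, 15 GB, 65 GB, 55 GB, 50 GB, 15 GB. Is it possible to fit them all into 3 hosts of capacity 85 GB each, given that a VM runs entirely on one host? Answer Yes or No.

Total = 300 GB; ⌈300/85⌉ = 4.
At least 4 hosts are required, but only 3 are allowed.

No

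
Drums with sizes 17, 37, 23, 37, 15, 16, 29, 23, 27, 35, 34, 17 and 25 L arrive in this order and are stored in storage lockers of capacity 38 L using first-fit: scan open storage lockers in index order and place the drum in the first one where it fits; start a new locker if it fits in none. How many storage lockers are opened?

  17 → locker 1 (new)  [load 17/38]
  37 → locker 2 (new)  [load 37/38]
  23 → locker 3 (new)  [load 23/38]
  37 → locker 4 (new)  [load 37/38]
  15 → locker 1  [load 32/38]
  16 → locker 5 (new)  [load 16/38]
  29 → locker 6 (new)  [load 29/38]
  23 → locker 7 (new)  [load 23/38]
  27 → locker 8 (new)  [load 27/38]
  35 → locker 9 (new)  [load 35/38]
  34 → locker 10 (new)  [load 34/38]
  17 → locker 5  [load 33/38]
  25 → locker 11 (new)  [load 25/38]
11 storage lockers opened.

11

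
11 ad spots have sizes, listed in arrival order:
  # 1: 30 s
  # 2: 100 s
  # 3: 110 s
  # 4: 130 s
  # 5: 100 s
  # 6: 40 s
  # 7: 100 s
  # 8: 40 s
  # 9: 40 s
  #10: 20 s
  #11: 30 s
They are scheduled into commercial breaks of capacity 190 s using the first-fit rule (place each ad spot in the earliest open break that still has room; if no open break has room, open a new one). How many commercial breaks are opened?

  30 → break 1 (new)  [load 30/190]
  100 → break 1  [load 130/190]
  110 → break 2 (new)  [load 110/190]
  130 → break 3 (new)  [load 130/190]
  100 → break 4 (new)  [load 100/190]
  40 → break 1  [load 170/190]
  100 → break 5 (new)  [load 100/190]
  40 → break 2  [load 150/190]
  40 → break 2  [load 190/190]
  20 → break 1  [load 190/190]
  30 → break 3  [load 160/190]
5 commercial breaks opened.

5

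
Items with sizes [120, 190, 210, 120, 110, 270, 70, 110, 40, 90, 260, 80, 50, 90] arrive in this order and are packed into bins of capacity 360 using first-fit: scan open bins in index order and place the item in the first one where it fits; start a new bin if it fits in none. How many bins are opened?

  120 → bin 1 (new)  [load 120/360]
  190 → bin 1  [load 310/360]
  210 → bin 2 (new)  [load 210/360]
  120 → bin 2  [load 330/360]
  110 → bin 3 (new)  [load 110/360]
  270 → bin 4 (new)  [load 270/360]
  70 → bin 3  [load 180/360]
  110 → bin 3  [load 290/360]
  40 → bin 1  [load 350/360]
  90 → bin 4  [load 360/360]
  260 → bin 5 (new)  [load 260/360]
  80 → bin 5  [load 340/360]
  50 → bin 3  [load 340/360]
  90 → bin 6 (new)  [load 90/360]
6 bins opened.

6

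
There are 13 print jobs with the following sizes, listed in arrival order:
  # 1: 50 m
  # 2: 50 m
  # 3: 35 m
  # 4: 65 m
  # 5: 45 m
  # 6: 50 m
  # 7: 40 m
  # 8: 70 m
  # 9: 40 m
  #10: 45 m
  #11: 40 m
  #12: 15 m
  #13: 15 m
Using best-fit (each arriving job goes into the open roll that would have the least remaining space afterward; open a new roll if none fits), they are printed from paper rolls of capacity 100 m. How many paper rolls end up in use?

6

  50 → roll 1 (new)  [load 50/100]
  50 → roll 1  [load 100/100]
  35 → roll 2 (new)  [load 35/100]
  65 → roll 2  [load 100/100]
  45 → roll 3 (new)  [load 45/100]
  50 → roll 3  [load 95/100]
  40 → roll 4 (new)  [load 40/100]
  70 → roll 5 (new)  [load 70/100]
  40 → roll 4  [load 80/100]
  45 → roll 6 (new)  [load 45/100]
  40 → roll 6  [load 85/100]
  15 → roll 6  [load 100/100]
  15 → roll 4  [load 95/100]
6 paper rolls opened.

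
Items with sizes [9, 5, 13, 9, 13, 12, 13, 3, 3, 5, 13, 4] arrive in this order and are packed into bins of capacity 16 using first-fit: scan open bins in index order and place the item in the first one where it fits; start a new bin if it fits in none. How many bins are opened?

8

  9 → bin 1 (new)  [load 9/16]
  5 → bin 1  [load 14/16]
  13 → bin 2 (new)  [load 13/16]
  9 → bin 3 (new)  [load 9/16]
  13 → bin 4 (new)  [load 13/16]
  12 → bin 5 (new)  [load 12/16]
  13 → bin 6 (new)  [load 13/16]
  3 → bin 2  [load 16/16]
  3 → bin 3  [load 12/16]
  5 → bin 7 (new)  [load 5/16]
  13 → bin 8 (new)  [load 13/16]
  4 → bin 3  [load 16/16]
8 bins opened.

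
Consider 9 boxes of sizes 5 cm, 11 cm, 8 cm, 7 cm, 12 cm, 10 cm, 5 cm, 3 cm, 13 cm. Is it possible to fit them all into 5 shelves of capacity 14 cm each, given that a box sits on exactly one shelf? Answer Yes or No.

Total = 74 cm; ⌈74/14⌉ = 6.
At least 6 shelves are required, but only 5 are allowed.

No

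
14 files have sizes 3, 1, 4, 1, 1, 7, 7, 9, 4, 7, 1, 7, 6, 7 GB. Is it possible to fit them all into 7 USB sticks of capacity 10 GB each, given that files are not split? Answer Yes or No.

No

Total = 65 GB; ⌈65/10⌉ = 7.
The bound of 7 does not rule out 7, but exhaustive search shows no assignment into 7 USB sticks of capacity 10 GB exists — the minimum is 8.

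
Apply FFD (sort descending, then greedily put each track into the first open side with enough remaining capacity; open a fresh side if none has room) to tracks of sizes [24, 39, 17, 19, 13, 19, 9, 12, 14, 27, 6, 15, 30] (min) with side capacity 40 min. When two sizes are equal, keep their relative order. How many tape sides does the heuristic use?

Sorted descending: 39, 30, 27, 24, 19, 19, 17, 15, 14, 13, 12, 9, 6.
  39 → side 1 (new)  [load 39/40]
  30 → side 2 (new)  [load 30/40]
  27 → side 3 (new)  [load 27/40]
  24 → side 4 (new)  [load 24/40]
  19 → side 5 (new)  [load 19/40]
  19 → side 5  [load 38/40]
  17 → side 6 (new)  [load 17/40]
  15 → side 4  [load 39/40]
  14 → side 6  [load 31/40]
  13 → side 3  [load 40/40]
  12 → side 7 (new)  [load 12/40]
  9 → side 2  [load 39/40]
  6 → side 6  [load 37/40]
7 tape sides opened.

7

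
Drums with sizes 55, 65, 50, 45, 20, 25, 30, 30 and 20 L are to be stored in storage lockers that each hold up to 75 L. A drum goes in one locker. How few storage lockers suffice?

5

Total = 65 + 55 + 50 + 45 + 30 + 30 + 25 + 20 + 20 = 340 L.
Lower bound: ⌈340/75⌉ = 5 storage lockers.
A packing using 5 storage lockers:
  locker 1: 65 = 65
  locker 2: 55 + 20 = 75
  locker 3: 50 + 25 = 75
  locker 4: 45 + 30 = 75
  locker 5: 30 + 20 = 50
This matches the lower bound, so 5 is optimal.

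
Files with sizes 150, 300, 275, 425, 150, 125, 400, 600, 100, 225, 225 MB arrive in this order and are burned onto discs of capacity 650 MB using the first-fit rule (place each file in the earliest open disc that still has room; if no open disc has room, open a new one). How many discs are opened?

  150 → disc 1 (new)  [load 150/650]
  300 → disc 1  [load 450/650]
  275 → disc 2 (new)  [load 275/650]
  425 → disc 3 (new)  [load 425/650]
  150 → disc 1  [load 600/650]
  125 → disc 2  [load 400/650]
  400 → disc 4 (new)  [load 400/650]
  600 → disc 5 (new)  [load 600/650]
  100 → disc 2  [load 500/650]
  225 → disc 3  [load 650/650]
  225 → disc 4  [load 625/650]
5 discs opened.

5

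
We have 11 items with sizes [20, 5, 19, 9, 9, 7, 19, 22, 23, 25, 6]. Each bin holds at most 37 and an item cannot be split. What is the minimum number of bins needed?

Total = 25 + 23 + 22 + 20 + 19 + 19 + 9 + 9 + 7 + 6 + 5 = 164.
Lower bound: ⌈164/37⌉ = 5 bins.
Also, 6 items each exceed 37/2, and no two of those can share a bin, so at least 6 bins are needed.
A packing using 6 bins:
  bin 1: 25 + 9 = 34
  bin 2: 23 + 9 + 5 = 37
  bin 3: 22 + 7 + 6 = 35
  bin 4: 20 = 20
  bin 5: 19 = 19
  bin 6: 19 = 19
This matches the lower bound, so 6 is optimal.

6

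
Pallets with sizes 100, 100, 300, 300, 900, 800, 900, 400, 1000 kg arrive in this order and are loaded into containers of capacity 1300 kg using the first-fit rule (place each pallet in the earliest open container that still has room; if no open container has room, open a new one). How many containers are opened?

5

  100 → container 1 (new)  [load 100/1300]
  100 → container 1  [load 200/1300]
  300 → container 1  [load 500/1300]
  300 → container 1  [load 800/1300]
  900 → container 2 (new)  [load 900/1300]
  800 → container 3 (new)  [load 800/1300]
  900 → container 4 (new)  [load 900/1300]
  400 → container 1  [load 1200/1300]
  1000 → container 5 (new)  [load 1000/1300]
5 containers opened.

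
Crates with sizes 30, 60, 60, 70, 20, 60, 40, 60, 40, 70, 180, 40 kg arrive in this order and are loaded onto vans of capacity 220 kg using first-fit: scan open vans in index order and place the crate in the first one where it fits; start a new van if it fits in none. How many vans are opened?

4

  30 → van 1 (new)  [load 30/220]
  60 → van 1  [load 90/220]
  60 → van 1  [load 150/220]
  70 → van 1  [load 220/220]
  20 → van 2 (new)  [load 20/220]
  60 → van 2  [load 80/220]
  40 → van 2  [load 120/220]
  60 → van 2  [load 180/220]
  40 → van 2  [load 220/220]
  70 → van 3 (new)  [load 70/220]
  180 → van 4 (new)  [load 180/220]
  40 → van 3  [load 110/220]
4 vans opened.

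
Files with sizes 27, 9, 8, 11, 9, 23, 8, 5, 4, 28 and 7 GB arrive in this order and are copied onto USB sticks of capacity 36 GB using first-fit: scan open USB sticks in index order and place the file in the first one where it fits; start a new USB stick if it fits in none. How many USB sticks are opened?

  27 → USB stick 1 (new)  [load 27/36]
  9 → USB stick 1  [load 36/36]
  8 → USB stick 2 (new)  [load 8/36]
  11 → USB stick 2  [load 19/36]
  9 → USB stick 2  [load 28/36]
  23 → USB stick 3 (new)  [load 23/36]
  8 → USB stick 2  [load 36/36]
  5 → USB stick 3  [load 28/36]
  4 → USB stick 3  [load 32/36]
  28 → USB stick 4 (new)  [load 28/36]
  7 → USB stick 4  [load 35/36]
4 USB sticks opened.

4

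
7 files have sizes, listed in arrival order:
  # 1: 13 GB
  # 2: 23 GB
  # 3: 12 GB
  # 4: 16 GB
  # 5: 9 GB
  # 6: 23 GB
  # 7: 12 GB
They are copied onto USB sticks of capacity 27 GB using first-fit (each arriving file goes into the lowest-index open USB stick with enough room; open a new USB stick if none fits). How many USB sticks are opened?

5

  13 → USB stick 1 (new)  [load 13/27]
  23 → USB stick 2 (new)  [load 23/27]
  12 → USB stick 1  [load 25/27]
  16 → USB stick 3 (new)  [load 16/27]
  9 → USB stick 3  [load 25/27]
  23 → USB stick 4 (new)  [load 23/27]
  12 → USB stick 5 (new)  [load 12/27]
5 USB sticks opened.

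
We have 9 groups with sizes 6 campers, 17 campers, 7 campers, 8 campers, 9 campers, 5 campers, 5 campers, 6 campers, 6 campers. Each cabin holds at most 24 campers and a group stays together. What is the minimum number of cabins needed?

3

Total = 17 + 9 + 8 + 7 + 6 + 6 + 6 + 5 + 5 = 69 campers.
Lower bound: ⌈69/24⌉ = 3 cabins.
A packing using 3 cabins:
  cabin 1: 17 + 7 = 24
  cabin 2: 9 + 8 + 6 = 23
  cabin 3: 6 + 6 + 5 + 5 = 22
This matches the lower bound, so 3 is optimal.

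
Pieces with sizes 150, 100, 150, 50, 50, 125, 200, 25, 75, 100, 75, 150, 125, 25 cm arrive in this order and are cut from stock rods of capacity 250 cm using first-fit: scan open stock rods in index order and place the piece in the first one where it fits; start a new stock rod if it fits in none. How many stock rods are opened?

  150 → stock rod 1 (new)  [load 150/250]
  100 → stock rod 1  [load 250/250]
  150 → stock rod 2 (new)  [load 150/250]
  50 → stock rod 2  [load 200/250]
  50 → stock rod 2  [load 250/250]
  125 → stock rod 3 (new)  [load 125/250]
  200 → stock rod 4 (new)  [load 200/250]
  25 → stock rod 3  [load 150/250]
  75 → stock rod 3  [load 225/250]
  100 → stock rod 5 (new)  [load 100/250]
  75 → stock rod 5  [load 175/250]
  150 → stock rod 6 (new)  [load 150/250]
  125 → stock rod 7 (new)  [load 125/250]
  25 → stock rod 3  [load 250/250]
7 stock rods opened.

7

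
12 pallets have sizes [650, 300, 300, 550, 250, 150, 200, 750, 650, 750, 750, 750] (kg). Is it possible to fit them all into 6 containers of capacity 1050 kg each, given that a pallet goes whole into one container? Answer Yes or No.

No

Total = 6050 kg; ⌈6050/1050⌉ = 6.
7 pallets each exceed half the capacity and cannot share a container, forcing at least 7 containers.
At least 7 containers are required, but only 6 are allowed.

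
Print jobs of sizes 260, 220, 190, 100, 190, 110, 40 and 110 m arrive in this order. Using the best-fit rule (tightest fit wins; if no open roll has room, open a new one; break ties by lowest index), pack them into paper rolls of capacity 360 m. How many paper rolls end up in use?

4

  260 → roll 1 (new)  [load 260/360]
  220 → roll 2 (new)  [load 220/360]
  190 → roll 3 (new)  [load 190/360]
  100 → roll 1  [load 360/360]
  190 → roll 4 (new)  [load 190/360]
  110 → roll 2  [load 330/360]
  40 → roll 3  [load 230/360]
  110 → roll 3  [load 340/360]
4 paper rolls opened.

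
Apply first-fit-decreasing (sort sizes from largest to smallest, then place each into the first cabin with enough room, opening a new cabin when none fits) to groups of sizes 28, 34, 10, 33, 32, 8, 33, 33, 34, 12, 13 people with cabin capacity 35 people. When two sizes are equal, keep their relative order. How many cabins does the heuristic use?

9

Sorted descending: 34, 34, 33, 33, 33, 32, 28, 13, 12, 10, 8.
  34 → cabin 1 (new)  [load 34/35]
  34 → cabin 2 (new)  [load 34/35]
  33 → cabin 3 (new)  [load 33/35]
  33 → cabin 4 (new)  [load 33/35]
  33 → cabin 5 (new)  [load 33/35]
  32 → cabin 6 (new)  [load 32/35]
  28 → cabin 7 (new)  [load 28/35]
  13 → cabin 8 (new)  [load 13/35]
  12 → cabin 8  [load 25/35]
  10 → cabin 8  [load 35/35]
  8 → cabin 9 (new)  [load 8/35]
9 cabins opened.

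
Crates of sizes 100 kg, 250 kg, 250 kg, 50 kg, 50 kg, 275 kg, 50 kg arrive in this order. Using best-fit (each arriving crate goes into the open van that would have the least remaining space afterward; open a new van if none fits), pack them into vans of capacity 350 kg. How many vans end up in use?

  100 → van 1 (new)  [load 100/350]
  250 → van 1  [load 350/350]
  250 → van 2 (new)  [load 250/350]
  50 → van 2  [load 300/350]
  50 → van 2  [load 350/350]
  275 → van 3 (new)  [load 275/350]
  50 → van 3  [load 325/350]
3 vans opened.

3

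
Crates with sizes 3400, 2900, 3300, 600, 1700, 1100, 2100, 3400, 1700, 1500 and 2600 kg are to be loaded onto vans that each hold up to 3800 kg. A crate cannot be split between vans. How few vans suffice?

Total = 3400 + 3400 + 3300 + 2900 + 2600 + 2100 + 1700 + 1700 + 1500 + 1100 + 600 = 24300 kg.
Lower bound: ⌈24300/3800⌉ = 7 vans.
A packing using 7 vans:
  van 1: 3400 = 3400
  van 2: 3400 = 3400
  van 3: 3300 = 3300
  van 4: 2900 + 600 = 3500
  van 5: 2600 + 1100 = 3700
  van 6: 2100 + 1700 = 3800
  van 7: 1700 + 1500 = 3200
This matches the lower bound, so 7 is optimal.

7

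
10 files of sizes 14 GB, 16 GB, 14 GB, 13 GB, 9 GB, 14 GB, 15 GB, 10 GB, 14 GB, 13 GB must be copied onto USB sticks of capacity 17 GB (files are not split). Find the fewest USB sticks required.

Total = 16 + 15 + 14 + 14 + 14 + 14 + 13 + 13 + 10 + 9 = 132 GB.
Lower bound: ⌈132/17⌉ = 8 USB sticks.
Also, 10 files each exceed 17/2 GB, and no two of those can share a USB stick, so at least 10 USB sticks are needed.
A packing using 10 USB sticks:
  USB stick 1: 16 = 16
  USB stick 2: 15 = 15
  USB stick 3: 14 = 14
  USB stick 4: 14 = 14
  USB stick 5: 14 = 14
  USB stick 6: 14 = 14
  USB stick 7: 13 = 13
  USB stick 8: 13 = 13
  USB stick 9: 10 = 10
  USB stick 10: 9 = 9
This matches the lower bound, so 10 is optimal.

10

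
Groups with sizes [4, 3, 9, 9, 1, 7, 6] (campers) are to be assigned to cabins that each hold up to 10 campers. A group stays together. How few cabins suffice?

4

Total = 9 + 9 + 7 + 6 + 4 + 3 + 1 = 39 campers.
Lower bound: ⌈39/10⌉ = 4 cabins.
A packing using 4 cabins:
  cabin 1: 9 + 1 = 10
  cabin 2: 9 = 9
  cabin 3: 7 + 3 = 10
  cabin 4: 6 + 4 = 10
This matches the lower bound, so 4 is optimal.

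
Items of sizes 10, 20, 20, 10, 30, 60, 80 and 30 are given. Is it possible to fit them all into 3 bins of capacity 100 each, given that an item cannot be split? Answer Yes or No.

A valid assignment using 3 bins:
  bin 1: 80 + 20 = 100
  bin 2: 60 + 30 + 10 = 100
  bin 3: 30 + 20 + 10 = 60
Every load is within 100, so 3 bins suffice.

Yes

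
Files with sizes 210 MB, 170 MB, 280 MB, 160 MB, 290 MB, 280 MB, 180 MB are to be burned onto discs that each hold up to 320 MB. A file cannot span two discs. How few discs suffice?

Total = 290 + 280 + 280 + 210 + 180 + 170 + 160 = 1570 MB.
Lower bound: ⌈1570/320⌉ = 5 discs.
Also, 6 files each exceed 160 MB, and no two of those can share a disc, so at least 6 discs are needed.
A packing using 7 discs:
  disc 1: 290 = 290
  disc 2: 280 = 280
  disc 3: 280 = 280
  disc 4: 210 = 210
  disc 5: 180 = 180
  disc 6: 170 = 170
  disc 7: 160 = 160
No arrangement into 6 discs stays within capacity, so 7 is optimal.

7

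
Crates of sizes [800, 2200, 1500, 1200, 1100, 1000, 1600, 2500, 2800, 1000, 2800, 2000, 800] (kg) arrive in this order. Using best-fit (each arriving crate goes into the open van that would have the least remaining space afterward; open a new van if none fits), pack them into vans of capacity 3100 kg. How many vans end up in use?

  800 → van 1 (new)  [load 800/3100]
  2200 → van 1  [load 3000/3100]
  1500 → van 2 (new)  [load 1500/3100]
  1200 → van 2  [load 2700/3100]
  1100 → van 3 (new)  [load 1100/3100]
  1000 → van 3  [load 2100/3100]
  1600 → van 4 (new)  [load 1600/3100]
  2500 → van 5 (new)  [load 2500/3100]
  2800 → van 6 (new)  [load 2800/3100]
  1000 → van 3  [load 3100/3100]
  2800 → van 7 (new)  [load 2800/3100]
  2000 → van 8 (new)  [load 2000/3100]
  800 → van 8  [load 2800/3100]
8 vans opened.

8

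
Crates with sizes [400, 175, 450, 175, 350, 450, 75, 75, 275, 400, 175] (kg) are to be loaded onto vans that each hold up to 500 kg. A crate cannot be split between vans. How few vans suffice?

7

Total = 450 + 450 + 400 + 400 + 350 + 275 + 175 + 175 + 175 + 75 + 75 = 3000 kg.
Lower bound: ⌈3000/500⌉ = 6 vans.
A packing using 7 vans:
  van 1: 450 = 450
  van 2: 450 = 450
  van 3: 400 + 75 = 475
  van 4: 400 + 75 = 475
  van 5: 350 = 350
  van 6: 275 + 175 = 450
  van 7: 175 + 175 = 350
No arrangement into 6 vans stays within capacity, so 7 is optimal.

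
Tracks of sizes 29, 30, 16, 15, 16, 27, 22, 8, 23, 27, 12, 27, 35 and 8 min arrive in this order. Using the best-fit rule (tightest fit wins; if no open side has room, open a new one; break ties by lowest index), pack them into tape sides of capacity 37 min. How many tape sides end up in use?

10

  29 → side 1 (new)  [load 29/37]
  30 → side 2 (new)  [load 30/37]
  16 → side 3 (new)  [load 16/37]
  15 → side 3  [load 31/37]
  16 → side 4 (new)  [load 16/37]
  27 → side 5 (new)  [load 27/37]
  22 → side 6 (new)  [load 22/37]
  8 → side 1  [load 37/37]
  23 → side 7 (new)  [load 23/37]
  27 → side 8 (new)  [load 27/37]
  12 → side 7  [load 35/37]
  27 → side 9 (new)  [load 27/37]
  35 → side 10 (new)  [load 35/37]
  8 → side 5  [load 35/37]
10 tape sides opened.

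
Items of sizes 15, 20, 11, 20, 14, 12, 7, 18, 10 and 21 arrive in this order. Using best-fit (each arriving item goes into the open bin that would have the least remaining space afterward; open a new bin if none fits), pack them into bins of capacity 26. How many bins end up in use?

7

  15 → bin 1 (new)  [load 15/26]
  20 → bin 2 (new)  [load 20/26]
  11 → bin 1  [load 26/26]
  20 → bin 3 (new)  [load 20/26]
  14 → bin 4 (new)  [load 14/26]
  12 → bin 4  [load 26/26]
  7 → bin 5 (new)  [load 7/26]
  18 → bin 5  [load 25/26]
  10 → bin 6 (new)  [load 10/26]
  21 → bin 7 (new)  [load 21/26]
7 bins opened.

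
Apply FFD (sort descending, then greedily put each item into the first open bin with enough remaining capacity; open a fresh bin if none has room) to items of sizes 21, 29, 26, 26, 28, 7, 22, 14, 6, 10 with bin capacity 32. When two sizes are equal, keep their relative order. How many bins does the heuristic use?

Sorted descending: 29, 28, 26, 26, 22, 21, 14, 10, 7, 6.
  29 → bin 1 (new)  [load 29/32]
  28 → bin 2 (new)  [load 28/32]
  26 → bin 3 (new)  [load 26/32]
  26 → bin 4 (new)  [load 26/32]
  22 → bin 5 (new)  [load 22/32]
  21 → bin 6 (new)  [load 21/32]
  14 → bin 7 (new)  [load 14/32]
  10 → bin 5  [load 32/32]
  7 → bin 6  [load 28/32]
  6 → bin 3  [load 32/32]
7 bins opened.

7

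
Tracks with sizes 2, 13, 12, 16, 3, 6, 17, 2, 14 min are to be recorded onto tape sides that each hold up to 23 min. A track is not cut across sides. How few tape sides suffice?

Total = 17 + 16 + 14 + 13 + 12 + 6 + 3 + 2 + 2 = 85 min.
Lower bound: ⌈85/23⌉ = 4 tape sides.
Also, 5 tracks each exceed 23/2 min, and no two of those can share a side, so at least 5 tape sides are needed.
A packing using 5 tape sides:
  side 1: 17 + 6 = 23
  side 2: 16 + 3 + 2 + 2 = 23
  side 3: 14 = 14
  side 4: 13 = 13
  side 5: 12 = 12
This matches the lower bound, so 5 is optimal.

5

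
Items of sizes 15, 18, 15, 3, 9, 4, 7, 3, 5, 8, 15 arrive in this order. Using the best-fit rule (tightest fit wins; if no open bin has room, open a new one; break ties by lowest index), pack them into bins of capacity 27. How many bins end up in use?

  15 → bin 1 (new)  [load 15/27]
  18 → bin 2 (new)  [load 18/27]
  15 → bin 3 (new)  [load 15/27]
  3 → bin 2  [load 21/27]
  9 → bin 1  [load 24/27]
  4 → bin 2  [load 25/27]
  7 → bin 3  [load 22/27]
  3 → bin 1  [load 27/27]
  5 → bin 3  [load 27/27]
  8 → bin 4 (new)  [load 8/27]
  15 → bin 4  [load 23/27]
4 bins opened.

4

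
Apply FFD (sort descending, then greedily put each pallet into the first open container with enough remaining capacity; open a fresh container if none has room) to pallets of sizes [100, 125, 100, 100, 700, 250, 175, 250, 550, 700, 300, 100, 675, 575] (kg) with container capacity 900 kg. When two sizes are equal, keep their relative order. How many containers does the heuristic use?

Sorted descending: 700, 700, 675, 575, 550, 300, 250, 250, 175, 125, 100, 100, 100, 100.
  700 → container 1 (new)  [load 700/900]
  700 → container 2 (new)  [load 700/900]
  675 → container 3 (new)  [load 675/900]
  575 → container 4 (new)  [load 575/900]
  550 → container 5 (new)  [load 550/900]
  300 → container 4  [load 875/900]
  250 → container 5  [load 800/900]
  250 → container 6 (new)  [load 250/900]
  175 → container 1  [load 875/900]
  125 → container 2  [load 825/900]
  100 → container 3  [load 775/900]
  100 → container 3  [load 875/900]
  100 → container 5  [load 900/900]
  100 → container 6  [load 350/900]
6 containers opened.

6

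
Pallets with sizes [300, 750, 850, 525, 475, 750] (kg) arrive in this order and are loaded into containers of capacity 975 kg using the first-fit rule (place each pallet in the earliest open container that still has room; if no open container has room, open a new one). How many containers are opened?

  300 → container 1 (new)  [load 300/975]
  750 → container 2 (new)  [load 750/975]
  850 → container 3 (new)  [load 850/975]
  525 → container 1  [load 825/975]
  475 → container 4 (new)  [load 475/975]
  750 → container 5 (new)  [load 750/975]
5 containers opened.

5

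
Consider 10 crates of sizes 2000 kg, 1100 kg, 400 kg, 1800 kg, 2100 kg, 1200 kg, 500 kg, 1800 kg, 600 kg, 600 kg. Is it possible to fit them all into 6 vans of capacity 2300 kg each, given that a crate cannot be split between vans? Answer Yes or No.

Yes

A valid assignment using 6 vans:
  van 1: 2100 = 2100
  van 2: 2000 = 2000
  van 3: 1800 + 500 = 2300
  van 4: 1800 + 400 = 2200
  van 5: 1200 + 1100 = 2300
  van 6: 600 + 600 = 1200
Every load is within 2300 kg, so 6 vans suffice.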